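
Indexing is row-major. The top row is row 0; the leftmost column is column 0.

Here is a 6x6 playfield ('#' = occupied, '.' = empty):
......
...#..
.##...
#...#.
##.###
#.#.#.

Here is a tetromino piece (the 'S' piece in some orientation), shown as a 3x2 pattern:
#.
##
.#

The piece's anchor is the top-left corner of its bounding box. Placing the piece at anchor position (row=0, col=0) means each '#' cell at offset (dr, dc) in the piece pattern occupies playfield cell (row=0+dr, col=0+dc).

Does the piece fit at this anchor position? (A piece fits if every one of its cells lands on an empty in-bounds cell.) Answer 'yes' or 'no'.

Check each piece cell at anchor (0, 0):
  offset (0,0) -> (0,0): empty -> OK
  offset (1,0) -> (1,0): empty -> OK
  offset (1,1) -> (1,1): empty -> OK
  offset (2,1) -> (2,1): occupied ('#') -> FAIL
All cells valid: no

Answer: no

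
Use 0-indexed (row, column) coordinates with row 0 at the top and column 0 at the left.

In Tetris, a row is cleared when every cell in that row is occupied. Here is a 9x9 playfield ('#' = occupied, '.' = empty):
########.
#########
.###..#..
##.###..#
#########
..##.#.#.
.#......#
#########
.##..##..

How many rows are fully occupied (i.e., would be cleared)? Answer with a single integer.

Check each row:
  row 0: 1 empty cell -> not full
  row 1: 0 empty cells -> FULL (clear)
  row 2: 5 empty cells -> not full
  row 3: 3 empty cells -> not full
  row 4: 0 empty cells -> FULL (clear)
  row 5: 5 empty cells -> not full
  row 6: 7 empty cells -> not full
  row 7: 0 empty cells -> FULL (clear)
  row 8: 5 empty cells -> not full
Total rows cleared: 3

Answer: 3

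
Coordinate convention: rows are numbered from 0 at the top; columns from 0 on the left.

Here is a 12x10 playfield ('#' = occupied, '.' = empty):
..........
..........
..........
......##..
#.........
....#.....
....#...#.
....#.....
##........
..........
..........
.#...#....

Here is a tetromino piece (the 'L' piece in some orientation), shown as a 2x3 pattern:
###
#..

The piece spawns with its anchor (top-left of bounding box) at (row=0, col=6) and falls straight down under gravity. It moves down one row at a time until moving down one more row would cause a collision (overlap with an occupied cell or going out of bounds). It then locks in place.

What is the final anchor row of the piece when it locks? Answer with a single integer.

Answer: 1

Derivation:
Spawn at (row=0, col=6). Try each row:
  row 0: fits
  row 1: fits
  row 2: blocked -> lock at row 1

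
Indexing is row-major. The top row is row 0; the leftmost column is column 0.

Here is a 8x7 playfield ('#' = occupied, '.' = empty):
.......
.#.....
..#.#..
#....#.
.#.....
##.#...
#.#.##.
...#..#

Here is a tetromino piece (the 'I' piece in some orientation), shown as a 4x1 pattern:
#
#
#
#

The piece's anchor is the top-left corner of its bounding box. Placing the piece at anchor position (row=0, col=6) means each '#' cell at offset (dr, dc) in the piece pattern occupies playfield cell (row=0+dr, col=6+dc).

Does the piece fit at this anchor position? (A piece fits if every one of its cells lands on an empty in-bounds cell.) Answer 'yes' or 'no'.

Check each piece cell at anchor (0, 6):
  offset (0,0) -> (0,6): empty -> OK
  offset (1,0) -> (1,6): empty -> OK
  offset (2,0) -> (2,6): empty -> OK
  offset (3,0) -> (3,6): empty -> OK
All cells valid: yes

Answer: yes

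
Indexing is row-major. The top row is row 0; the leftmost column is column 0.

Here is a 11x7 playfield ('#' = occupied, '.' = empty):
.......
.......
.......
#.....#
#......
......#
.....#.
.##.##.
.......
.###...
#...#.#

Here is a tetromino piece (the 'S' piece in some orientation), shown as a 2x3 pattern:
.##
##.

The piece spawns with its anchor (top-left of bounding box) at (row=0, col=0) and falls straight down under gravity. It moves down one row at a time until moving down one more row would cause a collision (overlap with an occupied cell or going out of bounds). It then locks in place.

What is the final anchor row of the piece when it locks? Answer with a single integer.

Answer: 1

Derivation:
Spawn at (row=0, col=0). Try each row:
  row 0: fits
  row 1: fits
  row 2: blocked -> lock at row 1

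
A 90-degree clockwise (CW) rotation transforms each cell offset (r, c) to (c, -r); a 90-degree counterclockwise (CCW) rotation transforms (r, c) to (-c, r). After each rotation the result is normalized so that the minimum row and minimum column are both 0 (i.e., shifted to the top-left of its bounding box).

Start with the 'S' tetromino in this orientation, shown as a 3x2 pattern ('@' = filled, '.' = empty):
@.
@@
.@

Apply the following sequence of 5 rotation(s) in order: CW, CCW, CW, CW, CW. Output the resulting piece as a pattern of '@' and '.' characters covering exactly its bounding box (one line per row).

Answer: .@@
@@.

Derivation:
Start:
@.
@@
.@
After rotation 1 (CW):
.@@
@@.
After rotation 2 (CCW):
@.
@@
.@
After rotation 3 (CW):
.@@
@@.
After rotation 4 (CW):
@.
@@
.@
After rotation 5 (CW):
.@@
@@.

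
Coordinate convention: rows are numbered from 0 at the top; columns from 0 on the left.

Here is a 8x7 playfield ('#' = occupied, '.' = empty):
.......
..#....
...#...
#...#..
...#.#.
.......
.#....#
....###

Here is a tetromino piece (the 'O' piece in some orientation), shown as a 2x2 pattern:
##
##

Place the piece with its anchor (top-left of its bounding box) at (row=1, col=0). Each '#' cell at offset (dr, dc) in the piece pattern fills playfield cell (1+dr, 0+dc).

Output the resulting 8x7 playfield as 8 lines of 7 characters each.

Fill (1+0,0+0) = (1,0)
Fill (1+0,0+1) = (1,1)
Fill (1+1,0+0) = (2,0)
Fill (1+1,0+1) = (2,1)

Answer: .......
###....
##.#...
#...#..
...#.#.
.......
.#....#
....###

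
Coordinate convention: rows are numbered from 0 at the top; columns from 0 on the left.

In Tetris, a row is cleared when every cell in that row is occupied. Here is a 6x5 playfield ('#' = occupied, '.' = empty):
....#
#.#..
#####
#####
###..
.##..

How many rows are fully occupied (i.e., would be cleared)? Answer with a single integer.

Check each row:
  row 0: 4 empty cells -> not full
  row 1: 3 empty cells -> not full
  row 2: 0 empty cells -> FULL (clear)
  row 3: 0 empty cells -> FULL (clear)
  row 4: 2 empty cells -> not full
  row 5: 3 empty cells -> not full
Total rows cleared: 2

Answer: 2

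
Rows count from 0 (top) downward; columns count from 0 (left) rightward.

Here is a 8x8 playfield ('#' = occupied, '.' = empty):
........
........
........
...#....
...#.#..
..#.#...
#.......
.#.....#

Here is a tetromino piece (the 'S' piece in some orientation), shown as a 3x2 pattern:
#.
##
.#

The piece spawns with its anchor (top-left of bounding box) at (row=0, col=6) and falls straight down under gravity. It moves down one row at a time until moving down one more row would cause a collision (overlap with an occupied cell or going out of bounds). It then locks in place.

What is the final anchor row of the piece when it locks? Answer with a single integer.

Spawn at (row=0, col=6). Try each row:
  row 0: fits
  row 1: fits
  row 2: fits
  row 3: fits
  row 4: fits
  row 5: blocked -> lock at row 4

Answer: 4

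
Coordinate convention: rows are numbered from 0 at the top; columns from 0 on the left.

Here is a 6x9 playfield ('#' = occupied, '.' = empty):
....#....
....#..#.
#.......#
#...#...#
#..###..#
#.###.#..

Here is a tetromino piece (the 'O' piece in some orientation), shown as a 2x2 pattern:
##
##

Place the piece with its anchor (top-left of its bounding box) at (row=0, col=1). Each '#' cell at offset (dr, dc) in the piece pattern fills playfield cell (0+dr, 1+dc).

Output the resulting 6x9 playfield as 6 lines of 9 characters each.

Answer: .##.#....
.##.#..#.
#.......#
#...#...#
#..###..#
#.###.#..

Derivation:
Fill (0+0,1+0) = (0,1)
Fill (0+0,1+1) = (0,2)
Fill (0+1,1+0) = (1,1)
Fill (0+1,1+1) = (1,2)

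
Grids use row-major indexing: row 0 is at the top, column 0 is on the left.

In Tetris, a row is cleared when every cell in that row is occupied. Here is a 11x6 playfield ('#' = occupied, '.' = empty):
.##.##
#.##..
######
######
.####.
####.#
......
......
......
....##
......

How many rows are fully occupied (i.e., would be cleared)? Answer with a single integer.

Check each row:
  row 0: 2 empty cells -> not full
  row 1: 3 empty cells -> not full
  row 2: 0 empty cells -> FULL (clear)
  row 3: 0 empty cells -> FULL (clear)
  row 4: 2 empty cells -> not full
  row 5: 1 empty cell -> not full
  row 6: 6 empty cells -> not full
  row 7: 6 empty cells -> not full
  row 8: 6 empty cells -> not full
  row 9: 4 empty cells -> not full
  row 10: 6 empty cells -> not full
Total rows cleared: 2

Answer: 2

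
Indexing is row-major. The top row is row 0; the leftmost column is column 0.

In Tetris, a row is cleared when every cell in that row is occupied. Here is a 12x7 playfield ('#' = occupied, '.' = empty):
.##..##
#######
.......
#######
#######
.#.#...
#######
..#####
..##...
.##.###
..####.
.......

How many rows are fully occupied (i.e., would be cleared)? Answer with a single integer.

Check each row:
  row 0: 3 empty cells -> not full
  row 1: 0 empty cells -> FULL (clear)
  row 2: 7 empty cells -> not full
  row 3: 0 empty cells -> FULL (clear)
  row 4: 0 empty cells -> FULL (clear)
  row 5: 5 empty cells -> not full
  row 6: 0 empty cells -> FULL (clear)
  row 7: 2 empty cells -> not full
  row 8: 5 empty cells -> not full
  row 9: 2 empty cells -> not full
  row 10: 3 empty cells -> not full
  row 11: 7 empty cells -> not full
Total rows cleared: 4

Answer: 4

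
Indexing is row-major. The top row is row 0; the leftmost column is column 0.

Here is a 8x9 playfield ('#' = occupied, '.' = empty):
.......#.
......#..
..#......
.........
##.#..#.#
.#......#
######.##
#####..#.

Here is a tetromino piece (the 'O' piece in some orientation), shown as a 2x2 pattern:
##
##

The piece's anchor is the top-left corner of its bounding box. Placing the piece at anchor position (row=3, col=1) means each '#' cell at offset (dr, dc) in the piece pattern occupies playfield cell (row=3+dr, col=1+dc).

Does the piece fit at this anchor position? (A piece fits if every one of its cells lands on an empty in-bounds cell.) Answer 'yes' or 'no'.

Answer: no

Derivation:
Check each piece cell at anchor (3, 1):
  offset (0,0) -> (3,1): empty -> OK
  offset (0,1) -> (3,2): empty -> OK
  offset (1,0) -> (4,1): occupied ('#') -> FAIL
  offset (1,1) -> (4,2): empty -> OK
All cells valid: no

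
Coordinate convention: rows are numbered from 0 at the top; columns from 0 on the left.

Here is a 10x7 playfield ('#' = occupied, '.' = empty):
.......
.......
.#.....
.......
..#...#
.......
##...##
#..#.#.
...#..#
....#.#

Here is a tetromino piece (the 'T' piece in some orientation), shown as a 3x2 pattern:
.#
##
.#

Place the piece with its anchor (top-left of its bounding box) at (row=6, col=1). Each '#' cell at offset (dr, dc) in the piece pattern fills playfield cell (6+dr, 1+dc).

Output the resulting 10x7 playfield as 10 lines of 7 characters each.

Answer: .......
.......
.#.....
.......
..#...#
.......
###..##
####.#.
..##..#
....#.#

Derivation:
Fill (6+0,1+1) = (6,2)
Fill (6+1,1+0) = (7,1)
Fill (6+1,1+1) = (7,2)
Fill (6+2,1+1) = (8,2)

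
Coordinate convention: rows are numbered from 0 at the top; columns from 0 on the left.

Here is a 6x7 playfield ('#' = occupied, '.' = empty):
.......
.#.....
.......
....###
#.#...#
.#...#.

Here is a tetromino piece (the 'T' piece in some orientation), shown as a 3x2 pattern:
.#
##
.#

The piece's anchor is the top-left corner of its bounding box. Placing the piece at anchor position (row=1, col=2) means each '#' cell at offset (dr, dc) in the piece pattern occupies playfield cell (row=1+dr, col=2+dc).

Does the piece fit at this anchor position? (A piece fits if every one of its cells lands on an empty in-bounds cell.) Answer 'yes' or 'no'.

Check each piece cell at anchor (1, 2):
  offset (0,1) -> (1,3): empty -> OK
  offset (1,0) -> (2,2): empty -> OK
  offset (1,1) -> (2,3): empty -> OK
  offset (2,1) -> (3,3): empty -> OK
All cells valid: yes

Answer: yes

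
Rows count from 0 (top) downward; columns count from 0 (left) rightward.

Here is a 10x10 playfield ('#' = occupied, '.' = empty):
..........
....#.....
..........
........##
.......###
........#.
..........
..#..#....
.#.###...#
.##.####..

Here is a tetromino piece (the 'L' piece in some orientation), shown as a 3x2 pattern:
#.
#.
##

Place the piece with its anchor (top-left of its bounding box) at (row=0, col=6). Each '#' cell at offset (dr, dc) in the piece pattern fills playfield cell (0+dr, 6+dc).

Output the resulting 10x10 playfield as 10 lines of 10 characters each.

Fill (0+0,6+0) = (0,6)
Fill (0+1,6+0) = (1,6)
Fill (0+2,6+0) = (2,6)
Fill (0+2,6+1) = (2,7)

Answer: ......#...
....#.#...
......##..
........##
.......###
........#.
..........
..#..#....
.#.###...#
.##.####..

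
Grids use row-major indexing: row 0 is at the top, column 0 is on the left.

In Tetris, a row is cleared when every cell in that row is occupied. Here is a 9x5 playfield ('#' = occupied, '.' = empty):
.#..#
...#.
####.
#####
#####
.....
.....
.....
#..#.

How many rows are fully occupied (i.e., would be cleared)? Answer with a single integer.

Check each row:
  row 0: 3 empty cells -> not full
  row 1: 4 empty cells -> not full
  row 2: 1 empty cell -> not full
  row 3: 0 empty cells -> FULL (clear)
  row 4: 0 empty cells -> FULL (clear)
  row 5: 5 empty cells -> not full
  row 6: 5 empty cells -> not full
  row 7: 5 empty cells -> not full
  row 8: 3 empty cells -> not full
Total rows cleared: 2

Answer: 2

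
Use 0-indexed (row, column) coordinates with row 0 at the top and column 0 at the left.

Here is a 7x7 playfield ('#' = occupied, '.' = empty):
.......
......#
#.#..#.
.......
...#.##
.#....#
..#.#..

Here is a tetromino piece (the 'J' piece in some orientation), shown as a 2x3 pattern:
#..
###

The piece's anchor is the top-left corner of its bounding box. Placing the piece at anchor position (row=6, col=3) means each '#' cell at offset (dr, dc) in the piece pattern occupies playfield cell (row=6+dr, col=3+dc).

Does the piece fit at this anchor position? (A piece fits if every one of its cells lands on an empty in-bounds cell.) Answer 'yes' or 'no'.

Check each piece cell at anchor (6, 3):
  offset (0,0) -> (6,3): empty -> OK
  offset (1,0) -> (7,3): out of bounds -> FAIL
  offset (1,1) -> (7,4): out of bounds -> FAIL
  offset (1,2) -> (7,5): out of bounds -> FAIL
All cells valid: no

Answer: no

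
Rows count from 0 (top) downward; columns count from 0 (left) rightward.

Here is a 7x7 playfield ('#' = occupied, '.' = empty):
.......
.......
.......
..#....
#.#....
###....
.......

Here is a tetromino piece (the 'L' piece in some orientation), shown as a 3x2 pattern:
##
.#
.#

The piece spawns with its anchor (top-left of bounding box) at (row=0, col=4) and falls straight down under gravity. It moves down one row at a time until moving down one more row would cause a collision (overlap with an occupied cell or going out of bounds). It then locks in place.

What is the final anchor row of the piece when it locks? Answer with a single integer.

Spawn at (row=0, col=4). Try each row:
  row 0: fits
  row 1: fits
  row 2: fits
  row 3: fits
  row 4: fits
  row 5: blocked -> lock at row 4

Answer: 4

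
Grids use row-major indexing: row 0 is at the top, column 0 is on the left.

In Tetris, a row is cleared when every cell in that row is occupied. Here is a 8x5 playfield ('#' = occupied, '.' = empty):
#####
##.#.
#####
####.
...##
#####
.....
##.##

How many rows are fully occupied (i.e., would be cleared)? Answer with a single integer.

Check each row:
  row 0: 0 empty cells -> FULL (clear)
  row 1: 2 empty cells -> not full
  row 2: 0 empty cells -> FULL (clear)
  row 3: 1 empty cell -> not full
  row 4: 3 empty cells -> not full
  row 5: 0 empty cells -> FULL (clear)
  row 6: 5 empty cells -> not full
  row 7: 1 empty cell -> not full
Total rows cleared: 3

Answer: 3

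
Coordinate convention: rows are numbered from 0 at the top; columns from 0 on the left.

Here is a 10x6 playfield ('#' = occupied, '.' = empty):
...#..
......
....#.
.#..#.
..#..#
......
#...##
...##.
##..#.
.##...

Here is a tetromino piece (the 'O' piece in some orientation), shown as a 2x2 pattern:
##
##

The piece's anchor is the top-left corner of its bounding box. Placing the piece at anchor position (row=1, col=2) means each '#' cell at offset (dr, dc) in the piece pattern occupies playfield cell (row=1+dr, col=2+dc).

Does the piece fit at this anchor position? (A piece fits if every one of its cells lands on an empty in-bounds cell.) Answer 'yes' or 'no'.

Answer: yes

Derivation:
Check each piece cell at anchor (1, 2):
  offset (0,0) -> (1,2): empty -> OK
  offset (0,1) -> (1,3): empty -> OK
  offset (1,0) -> (2,2): empty -> OK
  offset (1,1) -> (2,3): empty -> OK
All cells valid: yes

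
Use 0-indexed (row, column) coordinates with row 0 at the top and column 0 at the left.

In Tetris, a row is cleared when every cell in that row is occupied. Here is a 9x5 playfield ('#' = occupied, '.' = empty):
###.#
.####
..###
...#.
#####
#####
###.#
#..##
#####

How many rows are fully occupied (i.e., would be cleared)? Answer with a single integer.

Check each row:
  row 0: 1 empty cell -> not full
  row 1: 1 empty cell -> not full
  row 2: 2 empty cells -> not full
  row 3: 4 empty cells -> not full
  row 4: 0 empty cells -> FULL (clear)
  row 5: 0 empty cells -> FULL (clear)
  row 6: 1 empty cell -> not full
  row 7: 2 empty cells -> not full
  row 8: 0 empty cells -> FULL (clear)
Total rows cleared: 3

Answer: 3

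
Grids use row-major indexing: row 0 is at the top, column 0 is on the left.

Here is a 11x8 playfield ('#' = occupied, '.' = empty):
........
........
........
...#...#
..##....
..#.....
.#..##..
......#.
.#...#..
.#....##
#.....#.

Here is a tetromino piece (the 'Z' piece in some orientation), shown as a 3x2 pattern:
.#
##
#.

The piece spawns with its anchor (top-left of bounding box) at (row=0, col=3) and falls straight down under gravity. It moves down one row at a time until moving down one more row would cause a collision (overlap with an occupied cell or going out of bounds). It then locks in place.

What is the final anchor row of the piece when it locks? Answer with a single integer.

Answer: 0

Derivation:
Spawn at (row=0, col=3). Try each row:
  row 0: fits
  row 1: blocked -> lock at row 0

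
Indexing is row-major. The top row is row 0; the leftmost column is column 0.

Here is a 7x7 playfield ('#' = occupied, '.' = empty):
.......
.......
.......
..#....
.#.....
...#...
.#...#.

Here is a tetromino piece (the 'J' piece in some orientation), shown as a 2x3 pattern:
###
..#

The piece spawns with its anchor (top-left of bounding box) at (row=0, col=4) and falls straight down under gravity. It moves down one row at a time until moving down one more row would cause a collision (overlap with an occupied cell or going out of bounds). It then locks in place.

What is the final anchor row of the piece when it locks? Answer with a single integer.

Answer: 5

Derivation:
Spawn at (row=0, col=4). Try each row:
  row 0: fits
  row 1: fits
  row 2: fits
  row 3: fits
  row 4: fits
  row 5: fits
  row 6: blocked -> lock at row 5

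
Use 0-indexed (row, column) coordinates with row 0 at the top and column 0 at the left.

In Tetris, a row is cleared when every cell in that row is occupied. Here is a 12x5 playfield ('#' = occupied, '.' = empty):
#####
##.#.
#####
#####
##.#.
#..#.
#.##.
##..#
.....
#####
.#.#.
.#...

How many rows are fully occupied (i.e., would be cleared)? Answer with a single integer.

Answer: 4

Derivation:
Check each row:
  row 0: 0 empty cells -> FULL (clear)
  row 1: 2 empty cells -> not full
  row 2: 0 empty cells -> FULL (clear)
  row 3: 0 empty cells -> FULL (clear)
  row 4: 2 empty cells -> not full
  row 5: 3 empty cells -> not full
  row 6: 2 empty cells -> not full
  row 7: 2 empty cells -> not full
  row 8: 5 empty cells -> not full
  row 9: 0 empty cells -> FULL (clear)
  row 10: 3 empty cells -> not full
  row 11: 4 empty cells -> not full
Total rows cleared: 4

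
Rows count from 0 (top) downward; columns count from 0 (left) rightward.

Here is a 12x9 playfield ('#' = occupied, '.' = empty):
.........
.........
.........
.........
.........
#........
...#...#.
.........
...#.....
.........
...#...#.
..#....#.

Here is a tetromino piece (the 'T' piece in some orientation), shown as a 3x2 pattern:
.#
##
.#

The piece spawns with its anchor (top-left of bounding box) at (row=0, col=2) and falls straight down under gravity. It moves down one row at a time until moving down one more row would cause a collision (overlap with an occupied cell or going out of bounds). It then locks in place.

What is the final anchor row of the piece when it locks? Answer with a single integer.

Spawn at (row=0, col=2). Try each row:
  row 0: fits
  row 1: fits
  row 2: fits
  row 3: fits
  row 4: blocked -> lock at row 3

Answer: 3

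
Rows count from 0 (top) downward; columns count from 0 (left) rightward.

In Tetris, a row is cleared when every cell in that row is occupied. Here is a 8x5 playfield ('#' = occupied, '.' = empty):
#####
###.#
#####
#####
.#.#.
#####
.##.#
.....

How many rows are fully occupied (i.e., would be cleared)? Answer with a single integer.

Answer: 4

Derivation:
Check each row:
  row 0: 0 empty cells -> FULL (clear)
  row 1: 1 empty cell -> not full
  row 2: 0 empty cells -> FULL (clear)
  row 3: 0 empty cells -> FULL (clear)
  row 4: 3 empty cells -> not full
  row 5: 0 empty cells -> FULL (clear)
  row 6: 2 empty cells -> not full
  row 7: 5 empty cells -> not full
Total rows cleared: 4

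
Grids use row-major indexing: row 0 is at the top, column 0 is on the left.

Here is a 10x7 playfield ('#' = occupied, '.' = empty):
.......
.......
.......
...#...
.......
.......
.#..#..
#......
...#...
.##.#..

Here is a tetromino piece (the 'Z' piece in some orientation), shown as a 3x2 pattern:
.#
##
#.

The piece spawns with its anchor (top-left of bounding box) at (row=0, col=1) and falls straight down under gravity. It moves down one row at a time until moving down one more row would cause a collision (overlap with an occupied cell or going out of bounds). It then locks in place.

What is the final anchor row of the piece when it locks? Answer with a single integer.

Spawn at (row=0, col=1). Try each row:
  row 0: fits
  row 1: fits
  row 2: fits
  row 3: fits
  row 4: blocked -> lock at row 3

Answer: 3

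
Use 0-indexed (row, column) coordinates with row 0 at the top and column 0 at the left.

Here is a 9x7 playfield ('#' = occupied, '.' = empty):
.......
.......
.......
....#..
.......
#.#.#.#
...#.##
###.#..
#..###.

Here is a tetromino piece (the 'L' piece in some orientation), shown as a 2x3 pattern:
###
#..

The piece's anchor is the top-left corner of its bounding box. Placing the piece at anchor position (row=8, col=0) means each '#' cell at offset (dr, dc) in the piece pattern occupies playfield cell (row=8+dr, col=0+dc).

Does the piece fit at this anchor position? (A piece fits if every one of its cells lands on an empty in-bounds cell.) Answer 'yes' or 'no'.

Answer: no

Derivation:
Check each piece cell at anchor (8, 0):
  offset (0,0) -> (8,0): occupied ('#') -> FAIL
  offset (0,1) -> (8,1): empty -> OK
  offset (0,2) -> (8,2): empty -> OK
  offset (1,0) -> (9,0): out of bounds -> FAIL
All cells valid: no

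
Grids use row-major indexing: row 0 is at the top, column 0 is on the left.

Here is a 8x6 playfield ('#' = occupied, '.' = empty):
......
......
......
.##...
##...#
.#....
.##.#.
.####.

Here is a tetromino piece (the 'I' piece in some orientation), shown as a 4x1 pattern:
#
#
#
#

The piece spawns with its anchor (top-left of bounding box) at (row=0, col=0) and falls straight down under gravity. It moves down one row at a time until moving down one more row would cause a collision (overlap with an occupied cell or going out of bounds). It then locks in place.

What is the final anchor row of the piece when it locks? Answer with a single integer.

Spawn at (row=0, col=0). Try each row:
  row 0: fits
  row 1: blocked -> lock at row 0

Answer: 0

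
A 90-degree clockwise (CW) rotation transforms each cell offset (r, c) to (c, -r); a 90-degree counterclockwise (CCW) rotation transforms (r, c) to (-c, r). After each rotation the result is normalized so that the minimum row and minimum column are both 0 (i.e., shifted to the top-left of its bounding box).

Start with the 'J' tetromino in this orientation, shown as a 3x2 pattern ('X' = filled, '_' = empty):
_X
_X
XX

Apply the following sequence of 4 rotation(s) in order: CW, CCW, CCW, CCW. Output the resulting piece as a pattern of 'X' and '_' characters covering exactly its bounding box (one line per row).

Answer: XX
X_
X_

Derivation:
Start:
_X
_X
XX
After rotation 1 (CW):
X__
XXX
After rotation 2 (CCW):
_X
_X
XX
After rotation 3 (CCW):
XXX
__X
After rotation 4 (CCW):
XX
X_
X_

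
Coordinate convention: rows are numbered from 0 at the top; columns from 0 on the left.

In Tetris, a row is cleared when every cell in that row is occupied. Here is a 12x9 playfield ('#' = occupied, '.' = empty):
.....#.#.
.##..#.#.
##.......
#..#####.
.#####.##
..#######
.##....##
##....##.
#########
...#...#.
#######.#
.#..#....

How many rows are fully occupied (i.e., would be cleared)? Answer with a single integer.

Answer: 1

Derivation:
Check each row:
  row 0: 7 empty cells -> not full
  row 1: 5 empty cells -> not full
  row 2: 7 empty cells -> not full
  row 3: 3 empty cells -> not full
  row 4: 2 empty cells -> not full
  row 5: 2 empty cells -> not full
  row 6: 5 empty cells -> not full
  row 7: 5 empty cells -> not full
  row 8: 0 empty cells -> FULL (clear)
  row 9: 7 empty cells -> not full
  row 10: 1 empty cell -> not full
  row 11: 7 empty cells -> not full
Total rows cleared: 1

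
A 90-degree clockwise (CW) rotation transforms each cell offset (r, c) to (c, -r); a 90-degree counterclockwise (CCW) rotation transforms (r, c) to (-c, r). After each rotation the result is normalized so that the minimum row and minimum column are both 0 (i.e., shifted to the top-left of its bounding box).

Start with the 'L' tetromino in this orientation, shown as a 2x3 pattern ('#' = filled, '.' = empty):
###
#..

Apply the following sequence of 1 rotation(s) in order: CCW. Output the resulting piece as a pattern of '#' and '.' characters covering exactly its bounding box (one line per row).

Answer: #.
#.
##

Derivation:
Start:
###
#..
After rotation 1 (CCW):
#.
#.
##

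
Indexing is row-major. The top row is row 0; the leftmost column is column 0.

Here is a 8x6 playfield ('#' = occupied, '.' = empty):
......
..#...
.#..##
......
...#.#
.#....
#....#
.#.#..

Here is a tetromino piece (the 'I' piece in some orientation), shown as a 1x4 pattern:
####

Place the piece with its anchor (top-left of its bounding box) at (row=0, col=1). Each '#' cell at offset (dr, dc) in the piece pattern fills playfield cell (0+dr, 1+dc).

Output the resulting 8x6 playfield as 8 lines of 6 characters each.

Fill (0+0,1+0) = (0,1)
Fill (0+0,1+1) = (0,2)
Fill (0+0,1+2) = (0,3)
Fill (0+0,1+3) = (0,4)

Answer: .####.
..#...
.#..##
......
...#.#
.#....
#....#
.#.#..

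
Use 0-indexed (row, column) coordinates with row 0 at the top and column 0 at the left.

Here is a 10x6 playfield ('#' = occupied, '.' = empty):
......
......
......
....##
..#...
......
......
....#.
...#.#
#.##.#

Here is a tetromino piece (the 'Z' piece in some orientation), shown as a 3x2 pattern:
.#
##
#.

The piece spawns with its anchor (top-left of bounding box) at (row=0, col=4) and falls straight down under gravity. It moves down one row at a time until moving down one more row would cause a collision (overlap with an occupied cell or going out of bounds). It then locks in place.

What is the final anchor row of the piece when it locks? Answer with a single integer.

Answer: 0

Derivation:
Spawn at (row=0, col=4). Try each row:
  row 0: fits
  row 1: blocked -> lock at row 0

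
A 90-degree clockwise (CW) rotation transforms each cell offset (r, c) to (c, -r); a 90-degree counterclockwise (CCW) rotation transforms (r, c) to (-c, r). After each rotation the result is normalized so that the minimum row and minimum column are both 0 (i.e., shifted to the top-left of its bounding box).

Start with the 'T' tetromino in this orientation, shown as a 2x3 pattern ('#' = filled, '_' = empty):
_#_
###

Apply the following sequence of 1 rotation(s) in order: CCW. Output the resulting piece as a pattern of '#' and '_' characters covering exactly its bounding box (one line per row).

Start:
_#_
###
After rotation 1 (CCW):
_#
##
_#

Answer: _#
##
_#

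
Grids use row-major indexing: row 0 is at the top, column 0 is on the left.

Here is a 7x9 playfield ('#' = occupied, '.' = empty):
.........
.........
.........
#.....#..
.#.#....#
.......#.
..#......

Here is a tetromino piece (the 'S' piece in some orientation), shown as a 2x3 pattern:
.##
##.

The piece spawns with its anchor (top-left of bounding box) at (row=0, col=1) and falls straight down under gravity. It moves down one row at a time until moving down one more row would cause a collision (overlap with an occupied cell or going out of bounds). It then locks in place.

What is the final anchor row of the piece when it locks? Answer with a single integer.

Spawn at (row=0, col=1). Try each row:
  row 0: fits
  row 1: fits
  row 2: fits
  row 3: blocked -> lock at row 2

Answer: 2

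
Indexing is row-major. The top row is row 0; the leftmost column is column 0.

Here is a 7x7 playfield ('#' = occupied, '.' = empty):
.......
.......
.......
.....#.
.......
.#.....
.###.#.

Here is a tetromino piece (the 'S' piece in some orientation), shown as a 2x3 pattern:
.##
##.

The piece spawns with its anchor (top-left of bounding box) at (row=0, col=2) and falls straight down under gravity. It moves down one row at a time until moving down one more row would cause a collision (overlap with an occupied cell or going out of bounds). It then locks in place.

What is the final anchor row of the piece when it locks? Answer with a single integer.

Answer: 4

Derivation:
Spawn at (row=0, col=2). Try each row:
  row 0: fits
  row 1: fits
  row 2: fits
  row 3: fits
  row 4: fits
  row 5: blocked -> lock at row 4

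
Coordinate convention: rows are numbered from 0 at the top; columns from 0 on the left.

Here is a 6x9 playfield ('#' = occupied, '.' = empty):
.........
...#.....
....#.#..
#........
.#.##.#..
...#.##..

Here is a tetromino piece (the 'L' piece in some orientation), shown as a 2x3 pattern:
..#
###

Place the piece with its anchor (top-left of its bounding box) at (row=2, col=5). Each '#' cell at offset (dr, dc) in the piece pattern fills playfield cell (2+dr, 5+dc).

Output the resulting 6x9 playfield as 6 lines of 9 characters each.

Fill (2+0,5+2) = (2,7)
Fill (2+1,5+0) = (3,5)
Fill (2+1,5+1) = (3,6)
Fill (2+1,5+2) = (3,7)

Answer: .........
...#.....
....#.##.
#....###.
.#.##.#..
...#.##..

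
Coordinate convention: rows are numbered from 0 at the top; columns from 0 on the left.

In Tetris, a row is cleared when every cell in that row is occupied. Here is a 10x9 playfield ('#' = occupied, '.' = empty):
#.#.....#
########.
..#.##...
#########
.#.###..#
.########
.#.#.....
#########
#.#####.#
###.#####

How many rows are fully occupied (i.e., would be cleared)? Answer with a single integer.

Check each row:
  row 0: 6 empty cells -> not full
  row 1: 1 empty cell -> not full
  row 2: 6 empty cells -> not full
  row 3: 0 empty cells -> FULL (clear)
  row 4: 4 empty cells -> not full
  row 5: 1 empty cell -> not full
  row 6: 7 empty cells -> not full
  row 7: 0 empty cells -> FULL (clear)
  row 8: 2 empty cells -> not full
  row 9: 1 empty cell -> not full
Total rows cleared: 2

Answer: 2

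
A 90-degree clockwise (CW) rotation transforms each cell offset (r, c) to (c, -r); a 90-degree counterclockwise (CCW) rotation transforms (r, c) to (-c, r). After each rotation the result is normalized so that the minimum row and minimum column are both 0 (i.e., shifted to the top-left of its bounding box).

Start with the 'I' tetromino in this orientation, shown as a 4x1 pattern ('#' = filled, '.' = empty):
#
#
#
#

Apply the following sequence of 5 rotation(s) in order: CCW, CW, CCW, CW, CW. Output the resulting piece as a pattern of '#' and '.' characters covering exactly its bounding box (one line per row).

Start:
#
#
#
#
After rotation 1 (CCW):
####
After rotation 2 (CW):
#
#
#
#
After rotation 3 (CCW):
####
After rotation 4 (CW):
#
#
#
#
After rotation 5 (CW):
####

Answer: ####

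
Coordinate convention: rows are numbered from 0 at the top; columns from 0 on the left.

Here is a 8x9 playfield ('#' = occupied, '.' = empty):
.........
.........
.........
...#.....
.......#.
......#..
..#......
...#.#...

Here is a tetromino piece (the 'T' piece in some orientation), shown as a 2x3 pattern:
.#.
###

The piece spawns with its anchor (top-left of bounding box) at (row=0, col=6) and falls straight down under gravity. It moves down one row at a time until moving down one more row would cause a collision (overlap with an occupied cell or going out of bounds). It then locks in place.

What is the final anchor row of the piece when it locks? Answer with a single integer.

Spawn at (row=0, col=6). Try each row:
  row 0: fits
  row 1: fits
  row 2: fits
  row 3: blocked -> lock at row 2

Answer: 2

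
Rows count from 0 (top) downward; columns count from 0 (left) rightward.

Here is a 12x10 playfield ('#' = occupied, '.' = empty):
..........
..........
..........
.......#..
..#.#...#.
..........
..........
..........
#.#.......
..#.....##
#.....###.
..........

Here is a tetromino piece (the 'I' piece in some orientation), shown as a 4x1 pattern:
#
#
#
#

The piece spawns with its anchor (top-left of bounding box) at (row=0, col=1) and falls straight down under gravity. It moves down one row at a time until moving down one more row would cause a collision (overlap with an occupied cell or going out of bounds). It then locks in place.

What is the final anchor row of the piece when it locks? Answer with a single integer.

Answer: 8

Derivation:
Spawn at (row=0, col=1). Try each row:
  row 0: fits
  row 1: fits
  row 2: fits
  row 3: fits
  row 4: fits
  row 5: fits
  row 6: fits
  row 7: fits
  row 8: fits
  row 9: blocked -> lock at row 8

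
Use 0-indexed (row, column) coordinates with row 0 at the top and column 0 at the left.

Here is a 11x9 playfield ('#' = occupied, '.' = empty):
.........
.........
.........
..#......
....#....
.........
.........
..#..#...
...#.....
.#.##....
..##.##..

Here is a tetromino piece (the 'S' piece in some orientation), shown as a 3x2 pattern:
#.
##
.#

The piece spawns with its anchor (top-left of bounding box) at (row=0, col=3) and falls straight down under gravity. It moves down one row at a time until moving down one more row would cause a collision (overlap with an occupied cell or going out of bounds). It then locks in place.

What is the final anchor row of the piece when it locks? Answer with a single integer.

Answer: 1

Derivation:
Spawn at (row=0, col=3). Try each row:
  row 0: fits
  row 1: fits
  row 2: blocked -> lock at row 1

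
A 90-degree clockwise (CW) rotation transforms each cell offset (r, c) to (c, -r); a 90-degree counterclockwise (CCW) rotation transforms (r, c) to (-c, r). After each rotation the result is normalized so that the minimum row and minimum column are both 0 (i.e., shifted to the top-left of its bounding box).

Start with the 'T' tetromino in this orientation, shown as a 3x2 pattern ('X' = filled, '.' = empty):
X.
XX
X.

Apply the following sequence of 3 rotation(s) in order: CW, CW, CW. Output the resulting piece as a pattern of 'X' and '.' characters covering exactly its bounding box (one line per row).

Start:
X.
XX
X.
After rotation 1 (CW):
XXX
.X.
After rotation 2 (CW):
.X
XX
.X
After rotation 3 (CW):
.X.
XXX

Answer: .X.
XXX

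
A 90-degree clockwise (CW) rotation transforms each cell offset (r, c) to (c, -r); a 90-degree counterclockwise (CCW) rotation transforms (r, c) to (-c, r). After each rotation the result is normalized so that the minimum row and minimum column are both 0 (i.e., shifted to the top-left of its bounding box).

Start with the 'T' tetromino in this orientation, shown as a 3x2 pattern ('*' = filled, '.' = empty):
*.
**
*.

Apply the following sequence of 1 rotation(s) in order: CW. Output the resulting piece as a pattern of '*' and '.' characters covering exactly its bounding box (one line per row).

Start:
*.
**
*.
After rotation 1 (CW):
***
.*.

Answer: ***
.*.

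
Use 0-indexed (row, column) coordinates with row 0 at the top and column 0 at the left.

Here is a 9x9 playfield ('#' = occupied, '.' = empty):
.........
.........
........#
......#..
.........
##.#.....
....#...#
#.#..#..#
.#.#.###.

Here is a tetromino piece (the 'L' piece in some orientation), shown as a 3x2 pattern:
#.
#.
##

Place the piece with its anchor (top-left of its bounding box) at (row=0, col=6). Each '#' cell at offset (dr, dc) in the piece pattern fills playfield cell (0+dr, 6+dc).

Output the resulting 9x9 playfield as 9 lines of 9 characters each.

Answer: ......#..
......#..
......###
......#..
.........
##.#.....
....#...#
#.#..#..#
.#.#.###.

Derivation:
Fill (0+0,6+0) = (0,6)
Fill (0+1,6+0) = (1,6)
Fill (0+2,6+0) = (2,6)
Fill (0+2,6+1) = (2,7)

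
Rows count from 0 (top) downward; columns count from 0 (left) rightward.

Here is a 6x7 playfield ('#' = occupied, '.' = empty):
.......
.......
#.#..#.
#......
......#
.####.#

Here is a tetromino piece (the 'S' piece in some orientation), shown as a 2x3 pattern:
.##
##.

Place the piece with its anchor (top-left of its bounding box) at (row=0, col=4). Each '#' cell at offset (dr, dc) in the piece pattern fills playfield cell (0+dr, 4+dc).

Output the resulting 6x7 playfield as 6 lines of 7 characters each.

Fill (0+0,4+1) = (0,5)
Fill (0+0,4+2) = (0,6)
Fill (0+1,4+0) = (1,4)
Fill (0+1,4+1) = (1,5)

Answer: .....##
....##.
#.#..#.
#......
......#
.####.#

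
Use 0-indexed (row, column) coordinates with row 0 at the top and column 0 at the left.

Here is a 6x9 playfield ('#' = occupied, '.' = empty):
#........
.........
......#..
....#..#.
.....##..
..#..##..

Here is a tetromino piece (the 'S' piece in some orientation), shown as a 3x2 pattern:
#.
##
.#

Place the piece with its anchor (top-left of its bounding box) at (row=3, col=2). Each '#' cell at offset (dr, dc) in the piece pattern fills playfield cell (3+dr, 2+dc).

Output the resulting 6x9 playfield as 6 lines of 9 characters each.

Answer: #........
.........
......#..
..#.#..#.
..##.##..
..##.##..

Derivation:
Fill (3+0,2+0) = (3,2)
Fill (3+1,2+0) = (4,2)
Fill (3+1,2+1) = (4,3)
Fill (3+2,2+1) = (5,3)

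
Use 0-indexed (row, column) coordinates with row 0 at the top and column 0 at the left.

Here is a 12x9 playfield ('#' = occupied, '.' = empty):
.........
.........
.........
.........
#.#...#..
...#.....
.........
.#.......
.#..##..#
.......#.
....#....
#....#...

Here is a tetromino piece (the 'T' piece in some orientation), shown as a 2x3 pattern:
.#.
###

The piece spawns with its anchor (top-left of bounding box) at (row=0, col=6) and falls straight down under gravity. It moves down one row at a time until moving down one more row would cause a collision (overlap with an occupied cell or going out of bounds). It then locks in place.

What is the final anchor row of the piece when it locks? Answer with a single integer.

Spawn at (row=0, col=6). Try each row:
  row 0: fits
  row 1: fits
  row 2: fits
  row 3: blocked -> lock at row 2

Answer: 2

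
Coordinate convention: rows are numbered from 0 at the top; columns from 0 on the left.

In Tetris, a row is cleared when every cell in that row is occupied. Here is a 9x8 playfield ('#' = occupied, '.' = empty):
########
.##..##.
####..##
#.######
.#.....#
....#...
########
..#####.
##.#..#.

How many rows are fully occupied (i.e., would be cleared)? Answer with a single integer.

Answer: 2

Derivation:
Check each row:
  row 0: 0 empty cells -> FULL (clear)
  row 1: 4 empty cells -> not full
  row 2: 2 empty cells -> not full
  row 3: 1 empty cell -> not full
  row 4: 6 empty cells -> not full
  row 5: 7 empty cells -> not full
  row 6: 0 empty cells -> FULL (clear)
  row 7: 3 empty cells -> not full
  row 8: 4 empty cells -> not full
Total rows cleared: 2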